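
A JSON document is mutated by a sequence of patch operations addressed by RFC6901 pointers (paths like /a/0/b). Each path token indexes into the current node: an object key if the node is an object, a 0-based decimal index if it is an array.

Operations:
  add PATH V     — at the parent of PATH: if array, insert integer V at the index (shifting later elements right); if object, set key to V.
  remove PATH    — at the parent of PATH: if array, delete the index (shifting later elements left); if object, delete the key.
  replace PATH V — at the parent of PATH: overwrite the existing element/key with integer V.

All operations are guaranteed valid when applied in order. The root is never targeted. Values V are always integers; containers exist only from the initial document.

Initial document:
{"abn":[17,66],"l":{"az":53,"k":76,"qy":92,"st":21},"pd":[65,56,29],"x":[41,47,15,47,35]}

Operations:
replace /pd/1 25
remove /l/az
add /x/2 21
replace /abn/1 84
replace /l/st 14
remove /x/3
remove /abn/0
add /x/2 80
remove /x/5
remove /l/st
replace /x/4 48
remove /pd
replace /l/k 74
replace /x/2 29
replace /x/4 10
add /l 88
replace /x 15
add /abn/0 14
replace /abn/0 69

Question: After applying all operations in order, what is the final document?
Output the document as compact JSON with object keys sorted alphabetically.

After op 1 (replace /pd/1 25): {"abn":[17,66],"l":{"az":53,"k":76,"qy":92,"st":21},"pd":[65,25,29],"x":[41,47,15,47,35]}
After op 2 (remove /l/az): {"abn":[17,66],"l":{"k":76,"qy":92,"st":21},"pd":[65,25,29],"x":[41,47,15,47,35]}
After op 3 (add /x/2 21): {"abn":[17,66],"l":{"k":76,"qy":92,"st":21},"pd":[65,25,29],"x":[41,47,21,15,47,35]}
After op 4 (replace /abn/1 84): {"abn":[17,84],"l":{"k":76,"qy":92,"st":21},"pd":[65,25,29],"x":[41,47,21,15,47,35]}
After op 5 (replace /l/st 14): {"abn":[17,84],"l":{"k":76,"qy":92,"st":14},"pd":[65,25,29],"x":[41,47,21,15,47,35]}
After op 6 (remove /x/3): {"abn":[17,84],"l":{"k":76,"qy":92,"st":14},"pd":[65,25,29],"x":[41,47,21,47,35]}
After op 7 (remove /abn/0): {"abn":[84],"l":{"k":76,"qy":92,"st":14},"pd":[65,25,29],"x":[41,47,21,47,35]}
After op 8 (add /x/2 80): {"abn":[84],"l":{"k":76,"qy":92,"st":14},"pd":[65,25,29],"x":[41,47,80,21,47,35]}
After op 9 (remove /x/5): {"abn":[84],"l":{"k":76,"qy":92,"st":14},"pd":[65,25,29],"x":[41,47,80,21,47]}
After op 10 (remove /l/st): {"abn":[84],"l":{"k":76,"qy":92},"pd":[65,25,29],"x":[41,47,80,21,47]}
After op 11 (replace /x/4 48): {"abn":[84],"l":{"k":76,"qy":92},"pd":[65,25,29],"x":[41,47,80,21,48]}
After op 12 (remove /pd): {"abn":[84],"l":{"k":76,"qy":92},"x":[41,47,80,21,48]}
After op 13 (replace /l/k 74): {"abn":[84],"l":{"k":74,"qy":92},"x":[41,47,80,21,48]}
After op 14 (replace /x/2 29): {"abn":[84],"l":{"k":74,"qy":92},"x":[41,47,29,21,48]}
After op 15 (replace /x/4 10): {"abn":[84],"l":{"k":74,"qy":92},"x":[41,47,29,21,10]}
After op 16 (add /l 88): {"abn":[84],"l":88,"x":[41,47,29,21,10]}
After op 17 (replace /x 15): {"abn":[84],"l":88,"x":15}
After op 18 (add /abn/0 14): {"abn":[14,84],"l":88,"x":15}
After op 19 (replace /abn/0 69): {"abn":[69,84],"l":88,"x":15}

Answer: {"abn":[69,84],"l":88,"x":15}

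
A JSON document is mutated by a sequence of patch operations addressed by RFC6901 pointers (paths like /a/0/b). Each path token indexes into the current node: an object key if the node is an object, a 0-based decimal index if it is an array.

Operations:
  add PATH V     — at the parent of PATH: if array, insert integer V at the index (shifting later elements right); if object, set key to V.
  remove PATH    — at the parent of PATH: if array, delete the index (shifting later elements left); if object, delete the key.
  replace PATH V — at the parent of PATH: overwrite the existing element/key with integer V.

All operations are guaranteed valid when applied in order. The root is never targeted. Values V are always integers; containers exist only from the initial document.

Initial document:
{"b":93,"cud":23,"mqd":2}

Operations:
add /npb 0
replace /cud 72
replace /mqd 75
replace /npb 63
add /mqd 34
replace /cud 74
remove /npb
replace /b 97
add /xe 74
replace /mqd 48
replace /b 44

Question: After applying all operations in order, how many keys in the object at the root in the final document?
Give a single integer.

After op 1 (add /npb 0): {"b":93,"cud":23,"mqd":2,"npb":0}
After op 2 (replace /cud 72): {"b":93,"cud":72,"mqd":2,"npb":0}
After op 3 (replace /mqd 75): {"b":93,"cud":72,"mqd":75,"npb":0}
After op 4 (replace /npb 63): {"b":93,"cud":72,"mqd":75,"npb":63}
After op 5 (add /mqd 34): {"b":93,"cud":72,"mqd":34,"npb":63}
After op 6 (replace /cud 74): {"b":93,"cud":74,"mqd":34,"npb":63}
After op 7 (remove /npb): {"b":93,"cud":74,"mqd":34}
After op 8 (replace /b 97): {"b":97,"cud":74,"mqd":34}
After op 9 (add /xe 74): {"b":97,"cud":74,"mqd":34,"xe":74}
After op 10 (replace /mqd 48): {"b":97,"cud":74,"mqd":48,"xe":74}
After op 11 (replace /b 44): {"b":44,"cud":74,"mqd":48,"xe":74}
Size at the root: 4

Answer: 4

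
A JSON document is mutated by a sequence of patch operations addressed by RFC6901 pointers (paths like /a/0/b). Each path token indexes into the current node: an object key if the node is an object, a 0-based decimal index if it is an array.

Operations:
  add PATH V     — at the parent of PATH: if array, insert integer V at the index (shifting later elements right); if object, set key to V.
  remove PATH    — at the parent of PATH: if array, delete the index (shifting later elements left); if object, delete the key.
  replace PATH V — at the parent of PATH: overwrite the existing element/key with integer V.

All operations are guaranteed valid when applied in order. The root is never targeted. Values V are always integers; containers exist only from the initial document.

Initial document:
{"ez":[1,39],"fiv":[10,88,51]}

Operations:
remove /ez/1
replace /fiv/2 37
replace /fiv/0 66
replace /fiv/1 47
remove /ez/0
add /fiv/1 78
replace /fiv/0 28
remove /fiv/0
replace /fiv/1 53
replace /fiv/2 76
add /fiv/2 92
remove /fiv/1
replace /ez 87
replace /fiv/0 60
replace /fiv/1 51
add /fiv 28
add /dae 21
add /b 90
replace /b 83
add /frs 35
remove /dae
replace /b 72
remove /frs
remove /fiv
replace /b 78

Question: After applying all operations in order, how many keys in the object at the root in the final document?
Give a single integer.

Answer: 2

Derivation:
After op 1 (remove /ez/1): {"ez":[1],"fiv":[10,88,51]}
After op 2 (replace /fiv/2 37): {"ez":[1],"fiv":[10,88,37]}
After op 3 (replace /fiv/0 66): {"ez":[1],"fiv":[66,88,37]}
After op 4 (replace /fiv/1 47): {"ez":[1],"fiv":[66,47,37]}
After op 5 (remove /ez/0): {"ez":[],"fiv":[66,47,37]}
After op 6 (add /fiv/1 78): {"ez":[],"fiv":[66,78,47,37]}
After op 7 (replace /fiv/0 28): {"ez":[],"fiv":[28,78,47,37]}
After op 8 (remove /fiv/0): {"ez":[],"fiv":[78,47,37]}
After op 9 (replace /fiv/1 53): {"ez":[],"fiv":[78,53,37]}
After op 10 (replace /fiv/2 76): {"ez":[],"fiv":[78,53,76]}
After op 11 (add /fiv/2 92): {"ez":[],"fiv":[78,53,92,76]}
After op 12 (remove /fiv/1): {"ez":[],"fiv":[78,92,76]}
After op 13 (replace /ez 87): {"ez":87,"fiv":[78,92,76]}
After op 14 (replace /fiv/0 60): {"ez":87,"fiv":[60,92,76]}
After op 15 (replace /fiv/1 51): {"ez":87,"fiv":[60,51,76]}
After op 16 (add /fiv 28): {"ez":87,"fiv":28}
After op 17 (add /dae 21): {"dae":21,"ez":87,"fiv":28}
After op 18 (add /b 90): {"b":90,"dae":21,"ez":87,"fiv":28}
After op 19 (replace /b 83): {"b":83,"dae":21,"ez":87,"fiv":28}
After op 20 (add /frs 35): {"b":83,"dae":21,"ez":87,"fiv":28,"frs":35}
After op 21 (remove /dae): {"b":83,"ez":87,"fiv":28,"frs":35}
After op 22 (replace /b 72): {"b":72,"ez":87,"fiv":28,"frs":35}
After op 23 (remove /frs): {"b":72,"ez":87,"fiv":28}
After op 24 (remove /fiv): {"b":72,"ez":87}
After op 25 (replace /b 78): {"b":78,"ez":87}
Size at the root: 2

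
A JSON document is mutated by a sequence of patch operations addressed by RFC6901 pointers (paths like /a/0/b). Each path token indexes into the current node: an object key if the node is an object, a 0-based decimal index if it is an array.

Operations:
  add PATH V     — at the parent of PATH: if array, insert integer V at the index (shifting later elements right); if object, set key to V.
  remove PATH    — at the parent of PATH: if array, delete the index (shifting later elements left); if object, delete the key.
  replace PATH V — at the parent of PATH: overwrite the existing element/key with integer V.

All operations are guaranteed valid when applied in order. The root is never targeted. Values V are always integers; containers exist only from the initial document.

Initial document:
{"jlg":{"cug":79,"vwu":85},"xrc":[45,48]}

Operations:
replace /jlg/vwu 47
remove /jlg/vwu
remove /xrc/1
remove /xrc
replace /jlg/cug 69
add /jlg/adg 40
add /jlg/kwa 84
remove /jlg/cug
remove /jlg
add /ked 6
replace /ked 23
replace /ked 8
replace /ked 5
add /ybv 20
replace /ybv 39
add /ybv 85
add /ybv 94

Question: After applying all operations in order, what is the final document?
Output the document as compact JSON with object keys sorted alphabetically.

Answer: {"ked":5,"ybv":94}

Derivation:
After op 1 (replace /jlg/vwu 47): {"jlg":{"cug":79,"vwu":47},"xrc":[45,48]}
After op 2 (remove /jlg/vwu): {"jlg":{"cug":79},"xrc":[45,48]}
After op 3 (remove /xrc/1): {"jlg":{"cug":79},"xrc":[45]}
After op 4 (remove /xrc): {"jlg":{"cug":79}}
After op 5 (replace /jlg/cug 69): {"jlg":{"cug":69}}
After op 6 (add /jlg/adg 40): {"jlg":{"adg":40,"cug":69}}
After op 7 (add /jlg/kwa 84): {"jlg":{"adg":40,"cug":69,"kwa":84}}
After op 8 (remove /jlg/cug): {"jlg":{"adg":40,"kwa":84}}
After op 9 (remove /jlg): {}
After op 10 (add /ked 6): {"ked":6}
After op 11 (replace /ked 23): {"ked":23}
After op 12 (replace /ked 8): {"ked":8}
After op 13 (replace /ked 5): {"ked":5}
After op 14 (add /ybv 20): {"ked":5,"ybv":20}
After op 15 (replace /ybv 39): {"ked":5,"ybv":39}
After op 16 (add /ybv 85): {"ked":5,"ybv":85}
After op 17 (add /ybv 94): {"ked":5,"ybv":94}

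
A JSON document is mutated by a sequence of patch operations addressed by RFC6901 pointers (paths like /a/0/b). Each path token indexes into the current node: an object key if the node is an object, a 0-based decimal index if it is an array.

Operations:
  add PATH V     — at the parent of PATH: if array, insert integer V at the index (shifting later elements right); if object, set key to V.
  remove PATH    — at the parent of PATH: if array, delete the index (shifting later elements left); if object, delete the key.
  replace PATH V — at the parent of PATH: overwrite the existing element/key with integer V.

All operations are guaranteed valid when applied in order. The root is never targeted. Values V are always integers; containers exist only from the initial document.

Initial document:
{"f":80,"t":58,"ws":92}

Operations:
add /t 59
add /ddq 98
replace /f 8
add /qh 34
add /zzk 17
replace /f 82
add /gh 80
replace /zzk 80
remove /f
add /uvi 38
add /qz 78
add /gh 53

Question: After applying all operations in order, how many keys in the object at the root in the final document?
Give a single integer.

Answer: 8

Derivation:
After op 1 (add /t 59): {"f":80,"t":59,"ws":92}
After op 2 (add /ddq 98): {"ddq":98,"f":80,"t":59,"ws":92}
After op 3 (replace /f 8): {"ddq":98,"f":8,"t":59,"ws":92}
After op 4 (add /qh 34): {"ddq":98,"f":8,"qh":34,"t":59,"ws":92}
After op 5 (add /zzk 17): {"ddq":98,"f":8,"qh":34,"t":59,"ws":92,"zzk":17}
After op 6 (replace /f 82): {"ddq":98,"f":82,"qh":34,"t":59,"ws":92,"zzk":17}
After op 7 (add /gh 80): {"ddq":98,"f":82,"gh":80,"qh":34,"t":59,"ws":92,"zzk":17}
After op 8 (replace /zzk 80): {"ddq":98,"f":82,"gh":80,"qh":34,"t":59,"ws":92,"zzk":80}
After op 9 (remove /f): {"ddq":98,"gh":80,"qh":34,"t":59,"ws":92,"zzk":80}
After op 10 (add /uvi 38): {"ddq":98,"gh":80,"qh":34,"t":59,"uvi":38,"ws":92,"zzk":80}
After op 11 (add /qz 78): {"ddq":98,"gh":80,"qh":34,"qz":78,"t":59,"uvi":38,"ws":92,"zzk":80}
After op 12 (add /gh 53): {"ddq":98,"gh":53,"qh":34,"qz":78,"t":59,"uvi":38,"ws":92,"zzk":80}
Size at the root: 8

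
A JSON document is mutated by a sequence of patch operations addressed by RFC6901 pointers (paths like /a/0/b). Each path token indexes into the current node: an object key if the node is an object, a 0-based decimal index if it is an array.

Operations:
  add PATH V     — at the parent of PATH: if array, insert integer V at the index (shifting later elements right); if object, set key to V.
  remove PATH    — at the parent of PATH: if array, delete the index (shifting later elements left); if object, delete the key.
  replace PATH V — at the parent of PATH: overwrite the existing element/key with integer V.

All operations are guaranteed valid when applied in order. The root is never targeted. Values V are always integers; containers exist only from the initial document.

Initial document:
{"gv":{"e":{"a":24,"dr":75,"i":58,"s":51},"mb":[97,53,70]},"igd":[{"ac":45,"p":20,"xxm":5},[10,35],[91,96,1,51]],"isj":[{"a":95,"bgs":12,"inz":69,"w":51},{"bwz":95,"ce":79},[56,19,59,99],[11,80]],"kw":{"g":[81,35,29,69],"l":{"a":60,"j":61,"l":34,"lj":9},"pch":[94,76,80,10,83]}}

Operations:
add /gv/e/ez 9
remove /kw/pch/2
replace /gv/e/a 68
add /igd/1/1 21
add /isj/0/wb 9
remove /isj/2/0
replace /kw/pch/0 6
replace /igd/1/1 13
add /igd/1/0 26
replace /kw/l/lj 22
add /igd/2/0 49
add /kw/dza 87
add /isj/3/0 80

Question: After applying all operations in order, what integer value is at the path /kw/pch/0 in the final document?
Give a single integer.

Answer: 6

Derivation:
After op 1 (add /gv/e/ez 9): {"gv":{"e":{"a":24,"dr":75,"ez":9,"i":58,"s":51},"mb":[97,53,70]},"igd":[{"ac":45,"p":20,"xxm":5},[10,35],[91,96,1,51]],"isj":[{"a":95,"bgs":12,"inz":69,"w":51},{"bwz":95,"ce":79},[56,19,59,99],[11,80]],"kw":{"g":[81,35,29,69],"l":{"a":60,"j":61,"l":34,"lj":9},"pch":[94,76,80,10,83]}}
After op 2 (remove /kw/pch/2): {"gv":{"e":{"a":24,"dr":75,"ez":9,"i":58,"s":51},"mb":[97,53,70]},"igd":[{"ac":45,"p":20,"xxm":5},[10,35],[91,96,1,51]],"isj":[{"a":95,"bgs":12,"inz":69,"w":51},{"bwz":95,"ce":79},[56,19,59,99],[11,80]],"kw":{"g":[81,35,29,69],"l":{"a":60,"j":61,"l":34,"lj":9},"pch":[94,76,10,83]}}
After op 3 (replace /gv/e/a 68): {"gv":{"e":{"a":68,"dr":75,"ez":9,"i":58,"s":51},"mb":[97,53,70]},"igd":[{"ac":45,"p":20,"xxm":5},[10,35],[91,96,1,51]],"isj":[{"a":95,"bgs":12,"inz":69,"w":51},{"bwz":95,"ce":79},[56,19,59,99],[11,80]],"kw":{"g":[81,35,29,69],"l":{"a":60,"j":61,"l":34,"lj":9},"pch":[94,76,10,83]}}
After op 4 (add /igd/1/1 21): {"gv":{"e":{"a":68,"dr":75,"ez":9,"i":58,"s":51},"mb":[97,53,70]},"igd":[{"ac":45,"p":20,"xxm":5},[10,21,35],[91,96,1,51]],"isj":[{"a":95,"bgs":12,"inz":69,"w":51},{"bwz":95,"ce":79},[56,19,59,99],[11,80]],"kw":{"g":[81,35,29,69],"l":{"a":60,"j":61,"l":34,"lj":9},"pch":[94,76,10,83]}}
After op 5 (add /isj/0/wb 9): {"gv":{"e":{"a":68,"dr":75,"ez":9,"i":58,"s":51},"mb":[97,53,70]},"igd":[{"ac":45,"p":20,"xxm":5},[10,21,35],[91,96,1,51]],"isj":[{"a":95,"bgs":12,"inz":69,"w":51,"wb":9},{"bwz":95,"ce":79},[56,19,59,99],[11,80]],"kw":{"g":[81,35,29,69],"l":{"a":60,"j":61,"l":34,"lj":9},"pch":[94,76,10,83]}}
After op 6 (remove /isj/2/0): {"gv":{"e":{"a":68,"dr":75,"ez":9,"i":58,"s":51},"mb":[97,53,70]},"igd":[{"ac":45,"p":20,"xxm":5},[10,21,35],[91,96,1,51]],"isj":[{"a":95,"bgs":12,"inz":69,"w":51,"wb":9},{"bwz":95,"ce":79},[19,59,99],[11,80]],"kw":{"g":[81,35,29,69],"l":{"a":60,"j":61,"l":34,"lj":9},"pch":[94,76,10,83]}}
After op 7 (replace /kw/pch/0 6): {"gv":{"e":{"a":68,"dr":75,"ez":9,"i":58,"s":51},"mb":[97,53,70]},"igd":[{"ac":45,"p":20,"xxm":5},[10,21,35],[91,96,1,51]],"isj":[{"a":95,"bgs":12,"inz":69,"w":51,"wb":9},{"bwz":95,"ce":79},[19,59,99],[11,80]],"kw":{"g":[81,35,29,69],"l":{"a":60,"j":61,"l":34,"lj":9},"pch":[6,76,10,83]}}
After op 8 (replace /igd/1/1 13): {"gv":{"e":{"a":68,"dr":75,"ez":9,"i":58,"s":51},"mb":[97,53,70]},"igd":[{"ac":45,"p":20,"xxm":5},[10,13,35],[91,96,1,51]],"isj":[{"a":95,"bgs":12,"inz":69,"w":51,"wb":9},{"bwz":95,"ce":79},[19,59,99],[11,80]],"kw":{"g":[81,35,29,69],"l":{"a":60,"j":61,"l":34,"lj":9},"pch":[6,76,10,83]}}
After op 9 (add /igd/1/0 26): {"gv":{"e":{"a":68,"dr":75,"ez":9,"i":58,"s":51},"mb":[97,53,70]},"igd":[{"ac":45,"p":20,"xxm":5},[26,10,13,35],[91,96,1,51]],"isj":[{"a":95,"bgs":12,"inz":69,"w":51,"wb":9},{"bwz":95,"ce":79},[19,59,99],[11,80]],"kw":{"g":[81,35,29,69],"l":{"a":60,"j":61,"l":34,"lj":9},"pch":[6,76,10,83]}}
After op 10 (replace /kw/l/lj 22): {"gv":{"e":{"a":68,"dr":75,"ez":9,"i":58,"s":51},"mb":[97,53,70]},"igd":[{"ac":45,"p":20,"xxm":5},[26,10,13,35],[91,96,1,51]],"isj":[{"a":95,"bgs":12,"inz":69,"w":51,"wb":9},{"bwz":95,"ce":79},[19,59,99],[11,80]],"kw":{"g":[81,35,29,69],"l":{"a":60,"j":61,"l":34,"lj":22},"pch":[6,76,10,83]}}
After op 11 (add /igd/2/0 49): {"gv":{"e":{"a":68,"dr":75,"ez":9,"i":58,"s":51},"mb":[97,53,70]},"igd":[{"ac":45,"p":20,"xxm":5},[26,10,13,35],[49,91,96,1,51]],"isj":[{"a":95,"bgs":12,"inz":69,"w":51,"wb":9},{"bwz":95,"ce":79},[19,59,99],[11,80]],"kw":{"g":[81,35,29,69],"l":{"a":60,"j":61,"l":34,"lj":22},"pch":[6,76,10,83]}}
After op 12 (add /kw/dza 87): {"gv":{"e":{"a":68,"dr":75,"ez":9,"i":58,"s":51},"mb":[97,53,70]},"igd":[{"ac":45,"p":20,"xxm":5},[26,10,13,35],[49,91,96,1,51]],"isj":[{"a":95,"bgs":12,"inz":69,"w":51,"wb":9},{"bwz":95,"ce":79},[19,59,99],[11,80]],"kw":{"dza":87,"g":[81,35,29,69],"l":{"a":60,"j":61,"l":34,"lj":22},"pch":[6,76,10,83]}}
After op 13 (add /isj/3/0 80): {"gv":{"e":{"a":68,"dr":75,"ez":9,"i":58,"s":51},"mb":[97,53,70]},"igd":[{"ac":45,"p":20,"xxm":5},[26,10,13,35],[49,91,96,1,51]],"isj":[{"a":95,"bgs":12,"inz":69,"w":51,"wb":9},{"bwz":95,"ce":79},[19,59,99],[80,11,80]],"kw":{"dza":87,"g":[81,35,29,69],"l":{"a":60,"j":61,"l":34,"lj":22},"pch":[6,76,10,83]}}
Value at /kw/pch/0: 6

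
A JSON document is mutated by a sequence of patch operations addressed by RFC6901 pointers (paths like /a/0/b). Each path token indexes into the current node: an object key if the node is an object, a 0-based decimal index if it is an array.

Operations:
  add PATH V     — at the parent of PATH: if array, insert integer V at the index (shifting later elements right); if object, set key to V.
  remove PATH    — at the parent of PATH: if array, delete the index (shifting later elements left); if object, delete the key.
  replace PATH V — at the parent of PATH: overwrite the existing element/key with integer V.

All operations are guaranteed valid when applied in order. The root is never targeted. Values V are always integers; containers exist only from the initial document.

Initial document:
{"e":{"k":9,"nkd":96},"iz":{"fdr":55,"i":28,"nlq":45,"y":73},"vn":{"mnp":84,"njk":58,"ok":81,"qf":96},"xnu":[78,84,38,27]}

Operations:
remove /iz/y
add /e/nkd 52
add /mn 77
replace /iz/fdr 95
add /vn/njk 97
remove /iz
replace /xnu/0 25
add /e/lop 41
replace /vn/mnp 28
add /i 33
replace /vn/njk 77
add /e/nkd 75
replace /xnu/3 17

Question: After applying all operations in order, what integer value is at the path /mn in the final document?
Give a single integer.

After op 1 (remove /iz/y): {"e":{"k":9,"nkd":96},"iz":{"fdr":55,"i":28,"nlq":45},"vn":{"mnp":84,"njk":58,"ok":81,"qf":96},"xnu":[78,84,38,27]}
After op 2 (add /e/nkd 52): {"e":{"k":9,"nkd":52},"iz":{"fdr":55,"i":28,"nlq":45},"vn":{"mnp":84,"njk":58,"ok":81,"qf":96},"xnu":[78,84,38,27]}
After op 3 (add /mn 77): {"e":{"k":9,"nkd":52},"iz":{"fdr":55,"i":28,"nlq":45},"mn":77,"vn":{"mnp":84,"njk":58,"ok":81,"qf":96},"xnu":[78,84,38,27]}
After op 4 (replace /iz/fdr 95): {"e":{"k":9,"nkd":52},"iz":{"fdr":95,"i":28,"nlq":45},"mn":77,"vn":{"mnp":84,"njk":58,"ok":81,"qf":96},"xnu":[78,84,38,27]}
After op 5 (add /vn/njk 97): {"e":{"k":9,"nkd":52},"iz":{"fdr":95,"i":28,"nlq":45},"mn":77,"vn":{"mnp":84,"njk":97,"ok":81,"qf":96},"xnu":[78,84,38,27]}
After op 6 (remove /iz): {"e":{"k":9,"nkd":52},"mn":77,"vn":{"mnp":84,"njk":97,"ok":81,"qf":96},"xnu":[78,84,38,27]}
After op 7 (replace /xnu/0 25): {"e":{"k":9,"nkd":52},"mn":77,"vn":{"mnp":84,"njk":97,"ok":81,"qf":96},"xnu":[25,84,38,27]}
After op 8 (add /e/lop 41): {"e":{"k":9,"lop":41,"nkd":52},"mn":77,"vn":{"mnp":84,"njk":97,"ok":81,"qf":96},"xnu":[25,84,38,27]}
After op 9 (replace /vn/mnp 28): {"e":{"k":9,"lop":41,"nkd":52},"mn":77,"vn":{"mnp":28,"njk":97,"ok":81,"qf":96},"xnu":[25,84,38,27]}
After op 10 (add /i 33): {"e":{"k":9,"lop":41,"nkd":52},"i":33,"mn":77,"vn":{"mnp":28,"njk":97,"ok":81,"qf":96},"xnu":[25,84,38,27]}
After op 11 (replace /vn/njk 77): {"e":{"k":9,"lop":41,"nkd":52},"i":33,"mn":77,"vn":{"mnp":28,"njk":77,"ok":81,"qf":96},"xnu":[25,84,38,27]}
After op 12 (add /e/nkd 75): {"e":{"k":9,"lop":41,"nkd":75},"i":33,"mn":77,"vn":{"mnp":28,"njk":77,"ok":81,"qf":96},"xnu":[25,84,38,27]}
After op 13 (replace /xnu/3 17): {"e":{"k":9,"lop":41,"nkd":75},"i":33,"mn":77,"vn":{"mnp":28,"njk":77,"ok":81,"qf":96},"xnu":[25,84,38,17]}
Value at /mn: 77

Answer: 77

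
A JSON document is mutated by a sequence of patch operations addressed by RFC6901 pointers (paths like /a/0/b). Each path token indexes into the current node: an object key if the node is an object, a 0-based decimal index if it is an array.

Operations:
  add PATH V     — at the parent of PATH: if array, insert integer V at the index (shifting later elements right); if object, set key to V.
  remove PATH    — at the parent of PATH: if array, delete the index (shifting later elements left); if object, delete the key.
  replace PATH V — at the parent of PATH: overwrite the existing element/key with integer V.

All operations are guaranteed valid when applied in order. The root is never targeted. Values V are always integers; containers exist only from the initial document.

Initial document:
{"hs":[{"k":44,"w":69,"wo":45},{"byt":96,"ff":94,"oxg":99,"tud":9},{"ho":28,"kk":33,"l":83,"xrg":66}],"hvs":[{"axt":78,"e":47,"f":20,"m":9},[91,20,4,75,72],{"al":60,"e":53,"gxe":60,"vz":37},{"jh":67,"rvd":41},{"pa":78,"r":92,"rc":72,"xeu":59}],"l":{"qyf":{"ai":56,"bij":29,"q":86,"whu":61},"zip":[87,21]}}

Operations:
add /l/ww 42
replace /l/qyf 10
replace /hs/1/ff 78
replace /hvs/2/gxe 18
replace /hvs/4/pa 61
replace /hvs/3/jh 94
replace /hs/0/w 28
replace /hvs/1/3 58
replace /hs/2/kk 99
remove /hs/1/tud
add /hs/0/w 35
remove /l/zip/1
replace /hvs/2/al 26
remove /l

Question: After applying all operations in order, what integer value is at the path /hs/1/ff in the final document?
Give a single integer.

Answer: 78

Derivation:
After op 1 (add /l/ww 42): {"hs":[{"k":44,"w":69,"wo":45},{"byt":96,"ff":94,"oxg":99,"tud":9},{"ho":28,"kk":33,"l":83,"xrg":66}],"hvs":[{"axt":78,"e":47,"f":20,"m":9},[91,20,4,75,72],{"al":60,"e":53,"gxe":60,"vz":37},{"jh":67,"rvd":41},{"pa":78,"r":92,"rc":72,"xeu":59}],"l":{"qyf":{"ai":56,"bij":29,"q":86,"whu":61},"ww":42,"zip":[87,21]}}
After op 2 (replace /l/qyf 10): {"hs":[{"k":44,"w":69,"wo":45},{"byt":96,"ff":94,"oxg":99,"tud":9},{"ho":28,"kk":33,"l":83,"xrg":66}],"hvs":[{"axt":78,"e":47,"f":20,"m":9},[91,20,4,75,72],{"al":60,"e":53,"gxe":60,"vz":37},{"jh":67,"rvd":41},{"pa":78,"r":92,"rc":72,"xeu":59}],"l":{"qyf":10,"ww":42,"zip":[87,21]}}
After op 3 (replace /hs/1/ff 78): {"hs":[{"k":44,"w":69,"wo":45},{"byt":96,"ff":78,"oxg":99,"tud":9},{"ho":28,"kk":33,"l":83,"xrg":66}],"hvs":[{"axt":78,"e":47,"f":20,"m":9},[91,20,4,75,72],{"al":60,"e":53,"gxe":60,"vz":37},{"jh":67,"rvd":41},{"pa":78,"r":92,"rc":72,"xeu":59}],"l":{"qyf":10,"ww":42,"zip":[87,21]}}
After op 4 (replace /hvs/2/gxe 18): {"hs":[{"k":44,"w":69,"wo":45},{"byt":96,"ff":78,"oxg":99,"tud":9},{"ho":28,"kk":33,"l":83,"xrg":66}],"hvs":[{"axt":78,"e":47,"f":20,"m":9},[91,20,4,75,72],{"al":60,"e":53,"gxe":18,"vz":37},{"jh":67,"rvd":41},{"pa":78,"r":92,"rc":72,"xeu":59}],"l":{"qyf":10,"ww":42,"zip":[87,21]}}
After op 5 (replace /hvs/4/pa 61): {"hs":[{"k":44,"w":69,"wo":45},{"byt":96,"ff":78,"oxg":99,"tud":9},{"ho":28,"kk":33,"l":83,"xrg":66}],"hvs":[{"axt":78,"e":47,"f":20,"m":9},[91,20,4,75,72],{"al":60,"e":53,"gxe":18,"vz":37},{"jh":67,"rvd":41},{"pa":61,"r":92,"rc":72,"xeu":59}],"l":{"qyf":10,"ww":42,"zip":[87,21]}}
After op 6 (replace /hvs/3/jh 94): {"hs":[{"k":44,"w":69,"wo":45},{"byt":96,"ff":78,"oxg":99,"tud":9},{"ho":28,"kk":33,"l":83,"xrg":66}],"hvs":[{"axt":78,"e":47,"f":20,"m":9},[91,20,4,75,72],{"al":60,"e":53,"gxe":18,"vz":37},{"jh":94,"rvd":41},{"pa":61,"r":92,"rc":72,"xeu":59}],"l":{"qyf":10,"ww":42,"zip":[87,21]}}
After op 7 (replace /hs/0/w 28): {"hs":[{"k":44,"w":28,"wo":45},{"byt":96,"ff":78,"oxg":99,"tud":9},{"ho":28,"kk":33,"l":83,"xrg":66}],"hvs":[{"axt":78,"e":47,"f":20,"m":9},[91,20,4,75,72],{"al":60,"e":53,"gxe":18,"vz":37},{"jh":94,"rvd":41},{"pa":61,"r":92,"rc":72,"xeu":59}],"l":{"qyf":10,"ww":42,"zip":[87,21]}}
After op 8 (replace /hvs/1/3 58): {"hs":[{"k":44,"w":28,"wo":45},{"byt":96,"ff":78,"oxg":99,"tud":9},{"ho":28,"kk":33,"l":83,"xrg":66}],"hvs":[{"axt":78,"e":47,"f":20,"m":9},[91,20,4,58,72],{"al":60,"e":53,"gxe":18,"vz":37},{"jh":94,"rvd":41},{"pa":61,"r":92,"rc":72,"xeu":59}],"l":{"qyf":10,"ww":42,"zip":[87,21]}}
After op 9 (replace /hs/2/kk 99): {"hs":[{"k":44,"w":28,"wo":45},{"byt":96,"ff":78,"oxg":99,"tud":9},{"ho":28,"kk":99,"l":83,"xrg":66}],"hvs":[{"axt":78,"e":47,"f":20,"m":9},[91,20,4,58,72],{"al":60,"e":53,"gxe":18,"vz":37},{"jh":94,"rvd":41},{"pa":61,"r":92,"rc":72,"xeu":59}],"l":{"qyf":10,"ww":42,"zip":[87,21]}}
After op 10 (remove /hs/1/tud): {"hs":[{"k":44,"w":28,"wo":45},{"byt":96,"ff":78,"oxg":99},{"ho":28,"kk":99,"l":83,"xrg":66}],"hvs":[{"axt":78,"e":47,"f":20,"m":9},[91,20,4,58,72],{"al":60,"e":53,"gxe":18,"vz":37},{"jh":94,"rvd":41},{"pa":61,"r":92,"rc":72,"xeu":59}],"l":{"qyf":10,"ww":42,"zip":[87,21]}}
After op 11 (add /hs/0/w 35): {"hs":[{"k":44,"w":35,"wo":45},{"byt":96,"ff":78,"oxg":99},{"ho":28,"kk":99,"l":83,"xrg":66}],"hvs":[{"axt":78,"e":47,"f":20,"m":9},[91,20,4,58,72],{"al":60,"e":53,"gxe":18,"vz":37},{"jh":94,"rvd":41},{"pa":61,"r":92,"rc":72,"xeu":59}],"l":{"qyf":10,"ww":42,"zip":[87,21]}}
After op 12 (remove /l/zip/1): {"hs":[{"k":44,"w":35,"wo":45},{"byt":96,"ff":78,"oxg":99},{"ho":28,"kk":99,"l":83,"xrg":66}],"hvs":[{"axt":78,"e":47,"f":20,"m":9},[91,20,4,58,72],{"al":60,"e":53,"gxe":18,"vz":37},{"jh":94,"rvd":41},{"pa":61,"r":92,"rc":72,"xeu":59}],"l":{"qyf":10,"ww":42,"zip":[87]}}
After op 13 (replace /hvs/2/al 26): {"hs":[{"k":44,"w":35,"wo":45},{"byt":96,"ff":78,"oxg":99},{"ho":28,"kk":99,"l":83,"xrg":66}],"hvs":[{"axt":78,"e":47,"f":20,"m":9},[91,20,4,58,72],{"al":26,"e":53,"gxe":18,"vz":37},{"jh":94,"rvd":41},{"pa":61,"r":92,"rc":72,"xeu":59}],"l":{"qyf":10,"ww":42,"zip":[87]}}
After op 14 (remove /l): {"hs":[{"k":44,"w":35,"wo":45},{"byt":96,"ff":78,"oxg":99},{"ho":28,"kk":99,"l":83,"xrg":66}],"hvs":[{"axt":78,"e":47,"f":20,"m":9},[91,20,4,58,72],{"al":26,"e":53,"gxe":18,"vz":37},{"jh":94,"rvd":41},{"pa":61,"r":92,"rc":72,"xeu":59}]}
Value at /hs/1/ff: 78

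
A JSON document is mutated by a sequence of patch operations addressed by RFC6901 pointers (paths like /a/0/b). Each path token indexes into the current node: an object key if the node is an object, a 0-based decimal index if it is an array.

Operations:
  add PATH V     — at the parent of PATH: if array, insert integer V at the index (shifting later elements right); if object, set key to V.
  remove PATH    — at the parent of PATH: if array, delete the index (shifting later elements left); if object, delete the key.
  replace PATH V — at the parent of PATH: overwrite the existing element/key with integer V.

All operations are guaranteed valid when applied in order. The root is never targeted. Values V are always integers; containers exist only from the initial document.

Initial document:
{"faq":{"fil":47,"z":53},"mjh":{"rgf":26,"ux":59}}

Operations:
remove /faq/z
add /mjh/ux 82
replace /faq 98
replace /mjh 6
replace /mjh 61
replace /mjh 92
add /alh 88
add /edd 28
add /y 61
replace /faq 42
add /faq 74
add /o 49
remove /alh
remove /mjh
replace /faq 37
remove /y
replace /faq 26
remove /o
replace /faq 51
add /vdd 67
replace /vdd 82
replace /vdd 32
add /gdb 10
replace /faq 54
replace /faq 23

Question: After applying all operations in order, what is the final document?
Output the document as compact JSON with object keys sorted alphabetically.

Answer: {"edd":28,"faq":23,"gdb":10,"vdd":32}

Derivation:
After op 1 (remove /faq/z): {"faq":{"fil":47},"mjh":{"rgf":26,"ux":59}}
After op 2 (add /mjh/ux 82): {"faq":{"fil":47},"mjh":{"rgf":26,"ux":82}}
After op 3 (replace /faq 98): {"faq":98,"mjh":{"rgf":26,"ux":82}}
After op 4 (replace /mjh 6): {"faq":98,"mjh":6}
After op 5 (replace /mjh 61): {"faq":98,"mjh":61}
After op 6 (replace /mjh 92): {"faq":98,"mjh":92}
After op 7 (add /alh 88): {"alh":88,"faq":98,"mjh":92}
After op 8 (add /edd 28): {"alh":88,"edd":28,"faq":98,"mjh":92}
After op 9 (add /y 61): {"alh":88,"edd":28,"faq":98,"mjh":92,"y":61}
After op 10 (replace /faq 42): {"alh":88,"edd":28,"faq":42,"mjh":92,"y":61}
After op 11 (add /faq 74): {"alh":88,"edd":28,"faq":74,"mjh":92,"y":61}
After op 12 (add /o 49): {"alh":88,"edd":28,"faq":74,"mjh":92,"o":49,"y":61}
After op 13 (remove /alh): {"edd":28,"faq":74,"mjh":92,"o":49,"y":61}
After op 14 (remove /mjh): {"edd":28,"faq":74,"o":49,"y":61}
After op 15 (replace /faq 37): {"edd":28,"faq":37,"o":49,"y":61}
After op 16 (remove /y): {"edd":28,"faq":37,"o":49}
After op 17 (replace /faq 26): {"edd":28,"faq":26,"o":49}
After op 18 (remove /o): {"edd":28,"faq":26}
After op 19 (replace /faq 51): {"edd":28,"faq":51}
After op 20 (add /vdd 67): {"edd":28,"faq":51,"vdd":67}
After op 21 (replace /vdd 82): {"edd":28,"faq":51,"vdd":82}
After op 22 (replace /vdd 32): {"edd":28,"faq":51,"vdd":32}
After op 23 (add /gdb 10): {"edd":28,"faq":51,"gdb":10,"vdd":32}
After op 24 (replace /faq 54): {"edd":28,"faq":54,"gdb":10,"vdd":32}
After op 25 (replace /faq 23): {"edd":28,"faq":23,"gdb":10,"vdd":32}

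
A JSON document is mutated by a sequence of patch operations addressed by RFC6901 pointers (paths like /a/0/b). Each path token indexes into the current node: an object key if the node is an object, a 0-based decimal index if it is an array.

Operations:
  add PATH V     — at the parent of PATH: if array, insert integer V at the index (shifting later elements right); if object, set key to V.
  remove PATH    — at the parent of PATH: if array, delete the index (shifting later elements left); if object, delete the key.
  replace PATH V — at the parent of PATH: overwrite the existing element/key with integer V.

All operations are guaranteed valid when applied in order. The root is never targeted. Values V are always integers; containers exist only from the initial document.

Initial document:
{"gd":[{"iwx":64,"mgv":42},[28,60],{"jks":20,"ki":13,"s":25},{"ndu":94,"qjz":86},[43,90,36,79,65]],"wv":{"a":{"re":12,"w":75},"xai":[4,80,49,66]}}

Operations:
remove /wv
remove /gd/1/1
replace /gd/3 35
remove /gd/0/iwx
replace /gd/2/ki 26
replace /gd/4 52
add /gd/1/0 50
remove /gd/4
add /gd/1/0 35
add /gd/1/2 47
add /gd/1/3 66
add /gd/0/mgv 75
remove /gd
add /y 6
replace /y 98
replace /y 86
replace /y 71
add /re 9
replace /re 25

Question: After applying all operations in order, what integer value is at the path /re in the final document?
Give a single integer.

Answer: 25

Derivation:
After op 1 (remove /wv): {"gd":[{"iwx":64,"mgv":42},[28,60],{"jks":20,"ki":13,"s":25},{"ndu":94,"qjz":86},[43,90,36,79,65]]}
After op 2 (remove /gd/1/1): {"gd":[{"iwx":64,"mgv":42},[28],{"jks":20,"ki":13,"s":25},{"ndu":94,"qjz":86},[43,90,36,79,65]]}
After op 3 (replace /gd/3 35): {"gd":[{"iwx":64,"mgv":42},[28],{"jks":20,"ki":13,"s":25},35,[43,90,36,79,65]]}
After op 4 (remove /gd/0/iwx): {"gd":[{"mgv":42},[28],{"jks":20,"ki":13,"s":25},35,[43,90,36,79,65]]}
After op 5 (replace /gd/2/ki 26): {"gd":[{"mgv":42},[28],{"jks":20,"ki":26,"s":25},35,[43,90,36,79,65]]}
After op 6 (replace /gd/4 52): {"gd":[{"mgv":42},[28],{"jks":20,"ki":26,"s":25},35,52]}
After op 7 (add /gd/1/0 50): {"gd":[{"mgv":42},[50,28],{"jks":20,"ki":26,"s":25},35,52]}
After op 8 (remove /gd/4): {"gd":[{"mgv":42},[50,28],{"jks":20,"ki":26,"s":25},35]}
After op 9 (add /gd/1/0 35): {"gd":[{"mgv":42},[35,50,28],{"jks":20,"ki":26,"s":25},35]}
After op 10 (add /gd/1/2 47): {"gd":[{"mgv":42},[35,50,47,28],{"jks":20,"ki":26,"s":25},35]}
After op 11 (add /gd/1/3 66): {"gd":[{"mgv":42},[35,50,47,66,28],{"jks":20,"ki":26,"s":25},35]}
After op 12 (add /gd/0/mgv 75): {"gd":[{"mgv":75},[35,50,47,66,28],{"jks":20,"ki":26,"s":25},35]}
After op 13 (remove /gd): {}
After op 14 (add /y 6): {"y":6}
After op 15 (replace /y 98): {"y":98}
After op 16 (replace /y 86): {"y":86}
After op 17 (replace /y 71): {"y":71}
After op 18 (add /re 9): {"re":9,"y":71}
After op 19 (replace /re 25): {"re":25,"y":71}
Value at /re: 25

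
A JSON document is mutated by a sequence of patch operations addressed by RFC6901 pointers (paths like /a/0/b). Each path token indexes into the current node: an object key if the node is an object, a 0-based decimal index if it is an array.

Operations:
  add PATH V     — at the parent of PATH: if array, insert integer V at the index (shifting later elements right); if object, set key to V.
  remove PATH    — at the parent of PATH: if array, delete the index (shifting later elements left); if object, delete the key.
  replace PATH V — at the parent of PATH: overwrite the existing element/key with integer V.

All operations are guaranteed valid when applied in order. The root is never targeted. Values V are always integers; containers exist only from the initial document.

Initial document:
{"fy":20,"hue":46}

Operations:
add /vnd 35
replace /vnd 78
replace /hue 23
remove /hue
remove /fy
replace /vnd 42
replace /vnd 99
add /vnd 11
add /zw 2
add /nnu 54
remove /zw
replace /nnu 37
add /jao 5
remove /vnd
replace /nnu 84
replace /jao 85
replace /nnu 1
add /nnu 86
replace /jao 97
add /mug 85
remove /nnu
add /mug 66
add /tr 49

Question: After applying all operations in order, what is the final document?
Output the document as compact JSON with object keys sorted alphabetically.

After op 1 (add /vnd 35): {"fy":20,"hue":46,"vnd":35}
After op 2 (replace /vnd 78): {"fy":20,"hue":46,"vnd":78}
After op 3 (replace /hue 23): {"fy":20,"hue":23,"vnd":78}
After op 4 (remove /hue): {"fy":20,"vnd":78}
After op 5 (remove /fy): {"vnd":78}
After op 6 (replace /vnd 42): {"vnd":42}
After op 7 (replace /vnd 99): {"vnd":99}
After op 8 (add /vnd 11): {"vnd":11}
After op 9 (add /zw 2): {"vnd":11,"zw":2}
After op 10 (add /nnu 54): {"nnu":54,"vnd":11,"zw":2}
After op 11 (remove /zw): {"nnu":54,"vnd":11}
After op 12 (replace /nnu 37): {"nnu":37,"vnd":11}
After op 13 (add /jao 5): {"jao":5,"nnu":37,"vnd":11}
After op 14 (remove /vnd): {"jao":5,"nnu":37}
After op 15 (replace /nnu 84): {"jao":5,"nnu":84}
After op 16 (replace /jao 85): {"jao":85,"nnu":84}
After op 17 (replace /nnu 1): {"jao":85,"nnu":1}
After op 18 (add /nnu 86): {"jao":85,"nnu":86}
After op 19 (replace /jao 97): {"jao":97,"nnu":86}
After op 20 (add /mug 85): {"jao":97,"mug":85,"nnu":86}
After op 21 (remove /nnu): {"jao":97,"mug":85}
After op 22 (add /mug 66): {"jao":97,"mug":66}
After op 23 (add /tr 49): {"jao":97,"mug":66,"tr":49}

Answer: {"jao":97,"mug":66,"tr":49}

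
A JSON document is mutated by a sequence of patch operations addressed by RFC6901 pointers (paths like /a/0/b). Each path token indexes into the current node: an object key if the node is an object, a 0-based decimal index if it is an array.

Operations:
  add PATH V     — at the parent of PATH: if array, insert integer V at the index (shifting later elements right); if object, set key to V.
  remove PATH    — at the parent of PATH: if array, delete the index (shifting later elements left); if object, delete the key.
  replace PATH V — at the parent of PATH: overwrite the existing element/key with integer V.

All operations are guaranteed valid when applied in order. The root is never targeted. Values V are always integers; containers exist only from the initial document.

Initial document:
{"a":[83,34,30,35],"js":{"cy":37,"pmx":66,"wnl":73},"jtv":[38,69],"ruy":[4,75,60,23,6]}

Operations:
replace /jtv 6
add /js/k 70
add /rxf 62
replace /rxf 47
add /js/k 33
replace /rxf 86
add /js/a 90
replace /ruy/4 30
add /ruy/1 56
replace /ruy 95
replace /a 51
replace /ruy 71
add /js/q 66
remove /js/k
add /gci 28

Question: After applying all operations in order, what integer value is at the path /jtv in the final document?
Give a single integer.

After op 1 (replace /jtv 6): {"a":[83,34,30,35],"js":{"cy":37,"pmx":66,"wnl":73},"jtv":6,"ruy":[4,75,60,23,6]}
After op 2 (add /js/k 70): {"a":[83,34,30,35],"js":{"cy":37,"k":70,"pmx":66,"wnl":73},"jtv":6,"ruy":[4,75,60,23,6]}
After op 3 (add /rxf 62): {"a":[83,34,30,35],"js":{"cy":37,"k":70,"pmx":66,"wnl":73},"jtv":6,"ruy":[4,75,60,23,6],"rxf":62}
After op 4 (replace /rxf 47): {"a":[83,34,30,35],"js":{"cy":37,"k":70,"pmx":66,"wnl":73},"jtv":6,"ruy":[4,75,60,23,6],"rxf":47}
After op 5 (add /js/k 33): {"a":[83,34,30,35],"js":{"cy":37,"k":33,"pmx":66,"wnl":73},"jtv":6,"ruy":[4,75,60,23,6],"rxf":47}
After op 6 (replace /rxf 86): {"a":[83,34,30,35],"js":{"cy":37,"k":33,"pmx":66,"wnl":73},"jtv":6,"ruy":[4,75,60,23,6],"rxf":86}
After op 7 (add /js/a 90): {"a":[83,34,30,35],"js":{"a":90,"cy":37,"k":33,"pmx":66,"wnl":73},"jtv":6,"ruy":[4,75,60,23,6],"rxf":86}
After op 8 (replace /ruy/4 30): {"a":[83,34,30,35],"js":{"a":90,"cy":37,"k":33,"pmx":66,"wnl":73},"jtv":6,"ruy":[4,75,60,23,30],"rxf":86}
After op 9 (add /ruy/1 56): {"a":[83,34,30,35],"js":{"a":90,"cy":37,"k":33,"pmx":66,"wnl":73},"jtv":6,"ruy":[4,56,75,60,23,30],"rxf":86}
After op 10 (replace /ruy 95): {"a":[83,34,30,35],"js":{"a":90,"cy":37,"k":33,"pmx":66,"wnl":73},"jtv":6,"ruy":95,"rxf":86}
After op 11 (replace /a 51): {"a":51,"js":{"a":90,"cy":37,"k":33,"pmx":66,"wnl":73},"jtv":6,"ruy":95,"rxf":86}
After op 12 (replace /ruy 71): {"a":51,"js":{"a":90,"cy":37,"k":33,"pmx":66,"wnl":73},"jtv":6,"ruy":71,"rxf":86}
After op 13 (add /js/q 66): {"a":51,"js":{"a":90,"cy":37,"k":33,"pmx":66,"q":66,"wnl":73},"jtv":6,"ruy":71,"rxf":86}
After op 14 (remove /js/k): {"a":51,"js":{"a":90,"cy":37,"pmx":66,"q":66,"wnl":73},"jtv":6,"ruy":71,"rxf":86}
After op 15 (add /gci 28): {"a":51,"gci":28,"js":{"a":90,"cy":37,"pmx":66,"q":66,"wnl":73},"jtv":6,"ruy":71,"rxf":86}
Value at /jtv: 6

Answer: 6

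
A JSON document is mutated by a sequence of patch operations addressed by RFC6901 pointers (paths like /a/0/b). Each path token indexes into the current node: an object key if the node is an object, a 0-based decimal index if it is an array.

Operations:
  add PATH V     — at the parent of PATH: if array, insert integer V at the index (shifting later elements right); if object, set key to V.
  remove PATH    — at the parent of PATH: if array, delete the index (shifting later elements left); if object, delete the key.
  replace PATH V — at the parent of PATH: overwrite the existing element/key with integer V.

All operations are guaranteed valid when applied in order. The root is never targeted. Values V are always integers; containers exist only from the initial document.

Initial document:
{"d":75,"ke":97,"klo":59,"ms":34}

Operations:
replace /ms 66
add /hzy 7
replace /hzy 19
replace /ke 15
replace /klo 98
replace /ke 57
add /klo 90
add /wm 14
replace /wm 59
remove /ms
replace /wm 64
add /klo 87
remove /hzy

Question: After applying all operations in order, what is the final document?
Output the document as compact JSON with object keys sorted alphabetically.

Answer: {"d":75,"ke":57,"klo":87,"wm":64}

Derivation:
After op 1 (replace /ms 66): {"d":75,"ke":97,"klo":59,"ms":66}
After op 2 (add /hzy 7): {"d":75,"hzy":7,"ke":97,"klo":59,"ms":66}
After op 3 (replace /hzy 19): {"d":75,"hzy":19,"ke":97,"klo":59,"ms":66}
After op 4 (replace /ke 15): {"d":75,"hzy":19,"ke":15,"klo":59,"ms":66}
After op 5 (replace /klo 98): {"d":75,"hzy":19,"ke":15,"klo":98,"ms":66}
After op 6 (replace /ke 57): {"d":75,"hzy":19,"ke":57,"klo":98,"ms":66}
After op 7 (add /klo 90): {"d":75,"hzy":19,"ke":57,"klo":90,"ms":66}
After op 8 (add /wm 14): {"d":75,"hzy":19,"ke":57,"klo":90,"ms":66,"wm":14}
After op 9 (replace /wm 59): {"d":75,"hzy":19,"ke":57,"klo":90,"ms":66,"wm":59}
After op 10 (remove /ms): {"d":75,"hzy":19,"ke":57,"klo":90,"wm":59}
After op 11 (replace /wm 64): {"d":75,"hzy":19,"ke":57,"klo":90,"wm":64}
After op 12 (add /klo 87): {"d":75,"hzy":19,"ke":57,"klo":87,"wm":64}
After op 13 (remove /hzy): {"d":75,"ke":57,"klo":87,"wm":64}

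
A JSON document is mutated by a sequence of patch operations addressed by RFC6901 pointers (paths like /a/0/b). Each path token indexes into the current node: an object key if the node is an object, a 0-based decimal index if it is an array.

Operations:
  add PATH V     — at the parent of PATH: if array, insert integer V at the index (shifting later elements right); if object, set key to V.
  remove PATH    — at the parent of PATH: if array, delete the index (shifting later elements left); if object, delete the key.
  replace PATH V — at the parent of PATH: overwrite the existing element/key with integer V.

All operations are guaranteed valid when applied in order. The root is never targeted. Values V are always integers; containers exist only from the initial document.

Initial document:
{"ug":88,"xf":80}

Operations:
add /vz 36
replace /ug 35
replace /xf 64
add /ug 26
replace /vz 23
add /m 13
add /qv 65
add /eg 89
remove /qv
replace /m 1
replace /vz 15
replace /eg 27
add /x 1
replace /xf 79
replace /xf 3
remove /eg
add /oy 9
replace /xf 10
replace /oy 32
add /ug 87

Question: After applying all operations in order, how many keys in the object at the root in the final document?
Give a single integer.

Answer: 6

Derivation:
After op 1 (add /vz 36): {"ug":88,"vz":36,"xf":80}
After op 2 (replace /ug 35): {"ug":35,"vz":36,"xf":80}
After op 3 (replace /xf 64): {"ug":35,"vz":36,"xf":64}
After op 4 (add /ug 26): {"ug":26,"vz":36,"xf":64}
After op 5 (replace /vz 23): {"ug":26,"vz":23,"xf":64}
After op 6 (add /m 13): {"m":13,"ug":26,"vz":23,"xf":64}
After op 7 (add /qv 65): {"m":13,"qv":65,"ug":26,"vz":23,"xf":64}
After op 8 (add /eg 89): {"eg":89,"m":13,"qv":65,"ug":26,"vz":23,"xf":64}
After op 9 (remove /qv): {"eg":89,"m":13,"ug":26,"vz":23,"xf":64}
After op 10 (replace /m 1): {"eg":89,"m":1,"ug":26,"vz":23,"xf":64}
After op 11 (replace /vz 15): {"eg":89,"m":1,"ug":26,"vz":15,"xf":64}
After op 12 (replace /eg 27): {"eg":27,"m":1,"ug":26,"vz":15,"xf":64}
After op 13 (add /x 1): {"eg":27,"m":1,"ug":26,"vz":15,"x":1,"xf":64}
After op 14 (replace /xf 79): {"eg":27,"m":1,"ug":26,"vz":15,"x":1,"xf":79}
After op 15 (replace /xf 3): {"eg":27,"m":1,"ug":26,"vz":15,"x":1,"xf":3}
After op 16 (remove /eg): {"m":1,"ug":26,"vz":15,"x":1,"xf":3}
After op 17 (add /oy 9): {"m":1,"oy":9,"ug":26,"vz":15,"x":1,"xf":3}
After op 18 (replace /xf 10): {"m":1,"oy":9,"ug":26,"vz":15,"x":1,"xf":10}
After op 19 (replace /oy 32): {"m":1,"oy":32,"ug":26,"vz":15,"x":1,"xf":10}
After op 20 (add /ug 87): {"m":1,"oy":32,"ug":87,"vz":15,"x":1,"xf":10}
Size at the root: 6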